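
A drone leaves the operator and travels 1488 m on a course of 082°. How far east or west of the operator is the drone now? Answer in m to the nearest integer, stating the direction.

1474 m east

Leg 1 (082°, 1488 m): east 1488 sin 82° = 1473.52, north 1488 cos 82° = 207.09
Net east component: 1473.52 m.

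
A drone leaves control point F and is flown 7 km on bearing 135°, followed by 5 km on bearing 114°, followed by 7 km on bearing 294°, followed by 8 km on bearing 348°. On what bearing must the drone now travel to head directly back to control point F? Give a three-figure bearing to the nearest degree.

Leg 1 (135°, 7 km): east 7 sin 135° = 4.95, north 7 cos 135° = -4.95
Leg 2 (114°, 5 km): east 5 sin 114° = 4.57, north 5 cos 114° = -2.03
Leg 3 (294°, 7 km): east 7 sin 294° = -6.39, north 7 cos 294° = 2.85
Leg 4 (348°, 8 km): east 8 sin 348° = -1.66, north 8 cos 348° = 7.83
Net displacement: 1.46 east, 3.69 north. Direction back to start is (-1.46, -3.69): bearing = atan2(-1.46, -3.69) mod 360° = 201.58° ≈ 202°.

202°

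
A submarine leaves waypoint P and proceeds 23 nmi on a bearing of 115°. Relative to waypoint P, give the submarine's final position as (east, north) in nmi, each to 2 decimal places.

(20.85, -9.72)

Leg 1 (115°, 23 nmi): east 23 sin 115° = 20.85, north 23 cos 115° = -9.72
Summing: 20.85 nmi east, -9.72 nmi north → (20.85, -9.72).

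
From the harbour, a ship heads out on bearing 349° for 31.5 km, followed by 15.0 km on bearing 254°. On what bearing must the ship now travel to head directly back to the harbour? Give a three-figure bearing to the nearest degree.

143°

Leg 1 (349°, 31.5 km): east 31.5 sin 349° = -6.01, north 31.5 cos 349° = 30.92
Leg 2 (254°, 15.0 km): east 15.0 sin 254° = -14.42, north 15.0 cos 254° = -4.13
Net displacement: -20.43 east, 26.79 north. Direction back to start is (20.43, -26.79): bearing = atan2(20.43, -26.79) mod 360° = 142.67° ≈ 143°.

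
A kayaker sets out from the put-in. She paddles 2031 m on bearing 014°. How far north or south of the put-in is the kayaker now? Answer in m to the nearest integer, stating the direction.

Leg 1 (014°, 2031 m): east 2031 sin 14° = 491.34, north 2031 cos 14° = 1970.67
Net north component: 1970.67 m.

1971 m north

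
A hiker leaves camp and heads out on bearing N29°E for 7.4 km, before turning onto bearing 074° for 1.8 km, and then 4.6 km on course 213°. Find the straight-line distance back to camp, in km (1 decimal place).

4.2 km

Leg 1 (N29°E, 7.4 km): east 7.4 sin 29° = 3.59, north 7.4 cos 29° = 6.47
Leg 2 (074°, 1.8 km): east 1.8 sin 74° = 1.73, north 1.8 cos 74° = 0.50
Leg 3 (213°, 4.6 km): east 4.6 sin 213° = -2.51, north 4.6 cos 213° = -3.86
Net: 2.81 east, 3.11 north. Distance = √((2.81)² + (3.11)²) = 4.193 km.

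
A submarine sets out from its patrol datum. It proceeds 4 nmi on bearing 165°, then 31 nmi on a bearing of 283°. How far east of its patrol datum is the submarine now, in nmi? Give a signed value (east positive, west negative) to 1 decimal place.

Leg 1 (165°, 4 nmi): east 4 sin 165° = 1.04, north 4 cos 165° = -3.86
Leg 2 (283°, 31 nmi): east 31 sin 283° = -30.21, north 31 cos 283° = 6.97
Net east component: -29.17 nmi.

-29.2 nmi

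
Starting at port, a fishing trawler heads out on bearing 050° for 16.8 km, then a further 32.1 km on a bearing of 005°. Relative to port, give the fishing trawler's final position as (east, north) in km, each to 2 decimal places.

Leg 1 (050°, 16.8 km): east 16.8 sin 50° = 12.87, north 16.8 cos 50° = 10.80
Leg 2 (005°, 32.1 km): east 32.1 sin 5° = 2.80, north 32.1 cos 5° = 31.98
Summing: 15.67 km east, 42.78 km north → (15.67, 42.78).

(15.67, 42.78)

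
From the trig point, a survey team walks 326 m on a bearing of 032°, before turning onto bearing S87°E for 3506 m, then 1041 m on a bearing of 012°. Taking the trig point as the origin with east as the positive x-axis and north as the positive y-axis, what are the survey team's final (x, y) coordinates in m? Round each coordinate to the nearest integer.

(3890, 1111)

Leg 1 (032°, 326 m): east 326 sin 32° = 172.75, north 326 cos 32° = 276.46
Leg 2 (S87°E, 3506 m): east 3506 sin 93° = 3501.20, north 3506 cos 93° = -183.49
Leg 3 (012°, 1041 m): east 1041 sin 12° = 216.44, north 1041 cos 12° = 1018.25
Summing: 3890.38 m east, 1111.23 m north → (3890, 1111).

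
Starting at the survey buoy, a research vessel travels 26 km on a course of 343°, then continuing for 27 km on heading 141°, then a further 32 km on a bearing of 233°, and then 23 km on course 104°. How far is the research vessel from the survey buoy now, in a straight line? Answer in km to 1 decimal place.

Leg 1 (343°, 26 km): east 26 sin 343° = -7.60, north 26 cos 343° = 24.86
Leg 2 (141°, 27 km): east 27 sin 141° = 16.99, north 27 cos 141° = -20.98
Leg 3 (233°, 32 km): east 32 sin 233° = -25.56, north 32 cos 233° = -19.26
Leg 4 (104°, 23 km): east 23 sin 104° = 22.32, north 23 cos 104° = -5.56
Net: 6.15 east, -20.94 north. Distance = √((6.15)² + (-20.94)²) = 21.826 km.

21.8 km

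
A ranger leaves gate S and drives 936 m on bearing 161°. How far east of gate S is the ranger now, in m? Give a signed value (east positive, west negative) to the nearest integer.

305 m

Leg 1 (161°, 936 m): east 936 sin 161° = 304.73, north 936 cos 161° = -885.01
Net east component: 304.73 m.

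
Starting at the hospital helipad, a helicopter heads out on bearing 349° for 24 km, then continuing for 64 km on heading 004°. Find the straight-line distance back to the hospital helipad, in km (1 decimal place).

Leg 1 (349°, 24 km): east 24 sin 349° = -4.58, north 24 cos 349° = 23.56
Leg 2 (004°, 64 km): east 64 sin 4° = 4.46, north 64 cos 4° = 63.84
Net: -0.12 east, 87.40 north. Distance = √((-0.12)² + (87.40)²) = 87.403 km.

87.4 km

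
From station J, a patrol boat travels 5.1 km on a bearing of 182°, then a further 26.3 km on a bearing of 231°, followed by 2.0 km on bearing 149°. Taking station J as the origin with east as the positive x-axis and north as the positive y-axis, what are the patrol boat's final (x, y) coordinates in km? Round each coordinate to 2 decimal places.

Leg 1 (182°, 5.1 km): east 5.1 sin 182° = -0.18, north 5.1 cos 182° = -5.10
Leg 2 (231°, 26.3 km): east 26.3 sin 231° = -20.44, north 26.3 cos 231° = -16.55
Leg 3 (149°, 2.0 km): east 2.0 sin 149° = 1.03, north 2.0 cos 149° = -1.71
Summing: -19.59 km east, -23.36 km north → (-19.59, -23.36).

(-19.59, -23.36)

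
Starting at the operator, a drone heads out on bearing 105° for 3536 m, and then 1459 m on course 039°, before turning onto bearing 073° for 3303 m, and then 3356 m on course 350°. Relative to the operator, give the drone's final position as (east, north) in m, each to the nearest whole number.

(6910, 4489)

Leg 1 (105°, 3536 m): east 3536 sin 105° = 3415.51, north 3536 cos 105° = -915.18
Leg 2 (039°, 1459 m): east 1459 sin 39° = 918.18, north 1459 cos 39° = 1133.86
Leg 3 (073°, 3303 m): east 3303 sin 73° = 3158.67, north 3303 cos 73° = 965.70
Leg 4 (350°, 3356 m): east 3356 sin 350° = -582.76, north 3356 cos 350° = 3305.01
Summing: 6909.60 m east, 4489.39 m north → (6910, 4489).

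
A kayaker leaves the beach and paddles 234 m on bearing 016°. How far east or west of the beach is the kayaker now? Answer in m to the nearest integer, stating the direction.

Leg 1 (016°, 234 m): east 234 sin 16° = 64.50, north 234 cos 16° = 224.94
Net east component: 64.50 m.

64 m east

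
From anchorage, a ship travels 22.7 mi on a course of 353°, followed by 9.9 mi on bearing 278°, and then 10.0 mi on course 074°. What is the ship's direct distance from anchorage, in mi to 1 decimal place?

Leg 1 (353°, 22.7 mi): east 22.7 sin 353° = -2.77, north 22.7 cos 353° = 22.53
Leg 2 (278°, 9.9 mi): east 9.9 sin 278° = -9.80, north 9.9 cos 278° = 1.38
Leg 3 (074°, 10.0 mi): east 10.0 sin 74° = 9.61, north 10.0 cos 74° = 2.76
Net: -2.96 east, 26.66 north. Distance = √((-2.96)² + (26.66)²) = 26.828 mi.

26.8 mi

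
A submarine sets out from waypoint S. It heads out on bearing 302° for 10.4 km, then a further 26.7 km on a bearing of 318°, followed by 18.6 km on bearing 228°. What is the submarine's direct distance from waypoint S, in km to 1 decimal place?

Leg 1 (302°, 10.4 km): east 10.4 sin 302° = -8.82, north 10.4 cos 302° = 5.51
Leg 2 (318°, 26.7 km): east 26.7 sin 318° = -17.87, north 26.7 cos 318° = 19.84
Leg 3 (228°, 18.6 km): east 18.6 sin 228° = -13.82, north 18.6 cos 228° = -12.45
Net: -40.51 east, 12.91 north. Distance = √((-40.51)² + (12.91)²) = 42.515 km.

42.5 km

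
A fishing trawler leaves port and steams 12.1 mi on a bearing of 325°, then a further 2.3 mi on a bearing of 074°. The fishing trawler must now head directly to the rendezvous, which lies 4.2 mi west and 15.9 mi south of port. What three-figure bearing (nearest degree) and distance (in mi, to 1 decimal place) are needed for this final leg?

179°, 26.5 mi

Leg 1 (325°, 12.1 mi): east 12.1 sin 325° = -6.94, north 12.1 cos 325° = 9.91
Leg 2 (074°, 2.3 mi): east 2.3 sin 74° = 2.21, north 2.3 cos 74° = 0.63
Current position: (-4.73, 10.55). Target: (-4.2, -15.9). Remaining: Δeast = 0.53, Δnorth = -26.45.
Bearing = atan2(0.53, -26.45) mod 360° = 178.85°; distance = √((0.53)² + (-26.45)²) = 26.451 mi.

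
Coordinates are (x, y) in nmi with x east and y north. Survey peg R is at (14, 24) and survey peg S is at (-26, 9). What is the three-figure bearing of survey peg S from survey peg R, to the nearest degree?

249°

Δeast = -26 − 14 = -40.00; Δnorth = 9 − 24 = -15.00.
Bearing = atan2(Δeast, Δnorth) mod 360° = 249.44° ≈ 249°.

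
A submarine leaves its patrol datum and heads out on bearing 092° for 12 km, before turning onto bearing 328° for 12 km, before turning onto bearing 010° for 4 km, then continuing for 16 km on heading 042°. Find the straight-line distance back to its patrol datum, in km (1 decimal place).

30.7 km

Leg 1 (092°, 12 km): east 12 sin 92° = 11.99, north 12 cos 92° = -0.42
Leg 2 (328°, 12 km): east 12 sin 328° = -6.36, north 12 cos 328° = 10.18
Leg 3 (010°, 4 km): east 4 sin 10° = 0.69, north 4 cos 10° = 3.94
Leg 4 (042°, 16 km): east 16 sin 42° = 10.71, north 16 cos 42° = 11.89
Net: 17.03 east, 25.59 north. Distance = √((17.03)² + (25.59)²) = 30.739 km.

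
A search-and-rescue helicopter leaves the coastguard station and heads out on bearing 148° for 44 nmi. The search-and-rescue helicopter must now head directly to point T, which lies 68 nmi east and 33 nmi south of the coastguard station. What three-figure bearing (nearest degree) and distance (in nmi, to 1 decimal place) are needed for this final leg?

084°, 44.9 nmi

Leg 1 (148°, 44 nmi): east 44 sin 148° = 23.32, north 44 cos 148° = -37.31
Current position: (23.32, -37.31). Target: (68, -33). Remaining: Δeast = 44.68, Δnorth = 4.31.
Bearing = atan2(44.68, 4.31) mod 360° = 84.49°; distance = √((44.68)² + (4.31)²) = 44.891 nmi.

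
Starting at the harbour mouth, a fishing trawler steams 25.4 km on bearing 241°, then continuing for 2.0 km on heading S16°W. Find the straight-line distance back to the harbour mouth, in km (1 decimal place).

Leg 1 (241°, 25.4 km): east 25.4 sin 241° = -22.22, north 25.4 cos 241° = -12.31
Leg 2 (S16°W, 2.0 km): east 2.0 sin 196° = -0.55, north 2.0 cos 196° = -1.92
Net: -22.77 east, -14.24 north. Distance = √((-22.77)² + (-14.24)²) = 26.851 km.

26.9 km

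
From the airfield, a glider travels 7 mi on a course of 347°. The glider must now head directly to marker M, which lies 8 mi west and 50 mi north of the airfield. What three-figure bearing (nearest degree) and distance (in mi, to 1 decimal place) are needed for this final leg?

352°, 43.7 mi

Leg 1 (347°, 7 mi): east 7 sin 347° = -1.57, north 7 cos 347° = 6.82
Current position: (-1.57, 6.82). Target: (-8, 50). Remaining: Δeast = -6.43, Δnorth = 43.18.
Bearing = atan2(-6.43, 43.18) mod 360° = 351.54°; distance = √((-6.43)² + (43.18)²) = 43.655 mi.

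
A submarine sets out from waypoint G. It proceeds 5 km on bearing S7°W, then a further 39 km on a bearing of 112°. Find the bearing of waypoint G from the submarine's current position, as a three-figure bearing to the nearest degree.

Leg 1 (S7°W, 5 km): east 5 sin 187° = -0.61, north 5 cos 187° = -4.96
Leg 2 (112°, 39 km): east 39 sin 112° = 36.16, north 39 cos 112° = -14.61
Net displacement: 35.55 east, -19.57 north. Direction back to start is (-35.55, 19.57): bearing = atan2(-35.55, 19.57) mod 360° = 298.83° ≈ 299°.

299°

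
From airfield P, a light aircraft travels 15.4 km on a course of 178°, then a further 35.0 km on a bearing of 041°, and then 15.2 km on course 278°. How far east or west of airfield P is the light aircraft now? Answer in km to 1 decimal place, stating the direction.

Leg 1 (178°, 15.4 km): east 15.4 sin 178° = 0.54, north 15.4 cos 178° = -15.39
Leg 2 (041°, 35.0 km): east 35.0 sin 41° = 22.96, north 35.0 cos 41° = 26.41
Leg 3 (278°, 15.2 km): east 15.2 sin 278° = -15.05, north 15.2 cos 278° = 2.12
Net east component: 8.45 km.

8.4 km east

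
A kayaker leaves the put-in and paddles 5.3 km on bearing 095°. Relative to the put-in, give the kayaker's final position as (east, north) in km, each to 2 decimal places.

(5.28, -0.46)

Leg 1 (095°, 5.3 km): east 5.3 sin 95° = 5.28, north 5.3 cos 95° = -0.46
Summing: 5.28 km east, -0.46 km north → (5.28, -0.46).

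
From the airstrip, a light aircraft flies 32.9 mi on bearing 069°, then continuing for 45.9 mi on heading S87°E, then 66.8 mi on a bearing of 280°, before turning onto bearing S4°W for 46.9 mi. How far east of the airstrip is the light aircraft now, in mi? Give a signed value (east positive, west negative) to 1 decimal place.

Leg 1 (069°, 32.9 mi): east 32.9 sin 69° = 30.71, north 32.9 cos 69° = 11.79
Leg 2 (S87°E, 45.9 mi): east 45.9 sin 93° = 45.84, north 45.9 cos 93° = -2.40
Leg 3 (280°, 66.8 mi): east 66.8 sin 280° = -65.79, north 66.8 cos 280° = 11.60
Leg 4 (S4°W, 46.9 mi): east 46.9 sin 184° = -3.27, north 46.9 cos 184° = -46.79
Net east component: 7.50 mi.

7.5 mi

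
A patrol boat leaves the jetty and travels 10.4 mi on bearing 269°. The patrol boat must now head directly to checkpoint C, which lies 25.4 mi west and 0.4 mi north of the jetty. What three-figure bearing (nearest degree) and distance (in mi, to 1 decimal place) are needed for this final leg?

Leg 1 (269°, 10.4 mi): east 10.4 sin 269° = -10.40, north 10.4 cos 269° = -0.18
Current position: (-10.40, -0.18). Target: (-25.4, 0.4). Remaining: Δeast = -15.00, Δnorth = 0.58.
Bearing = atan2(-15.00, 0.58) mod 360° = 272.22°; distance = √((-15.00)² + (0.58)²) = 15.013 mi.

272°, 15.0 mi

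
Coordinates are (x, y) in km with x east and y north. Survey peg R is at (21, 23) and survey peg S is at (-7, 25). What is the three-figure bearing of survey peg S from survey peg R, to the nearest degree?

274°

Δeast = -7 − 21 = -28.00; Δnorth = 25 − 23 = 2.00.
Bearing = atan2(Δeast, Δnorth) mod 360° = 274.09° ≈ 274°.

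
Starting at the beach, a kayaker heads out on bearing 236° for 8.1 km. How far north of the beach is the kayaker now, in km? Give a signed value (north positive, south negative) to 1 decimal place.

-4.5 km

Leg 1 (236°, 8.1 km): east 8.1 sin 236° = -6.72, north 8.1 cos 236° = -4.53
Net north component: -4.53 km.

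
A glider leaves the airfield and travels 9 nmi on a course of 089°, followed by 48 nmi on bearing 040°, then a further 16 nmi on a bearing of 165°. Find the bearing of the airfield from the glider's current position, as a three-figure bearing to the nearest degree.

Leg 1 (089°, 9 nmi): east 9 sin 89° = 9.00, north 9 cos 89° = 0.16
Leg 2 (040°, 48 nmi): east 48 sin 40° = 30.85, north 48 cos 40° = 36.77
Leg 3 (165°, 16 nmi): east 16 sin 165° = 4.14, north 16 cos 165° = -15.45
Net displacement: 43.99 east, 21.47 north. Direction back to start is (-43.99, -21.47): bearing = atan2(-43.99, -21.47) mod 360° = 243.98° ≈ 244°.

244°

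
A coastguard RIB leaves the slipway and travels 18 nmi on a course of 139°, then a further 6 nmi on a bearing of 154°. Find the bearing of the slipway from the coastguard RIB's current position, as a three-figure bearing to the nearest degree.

Leg 1 (139°, 18 nmi): east 18 sin 139° = 11.81, north 18 cos 139° = -13.58
Leg 2 (154°, 6 nmi): east 6 sin 154° = 2.63, north 6 cos 154° = -5.39
Net displacement: 14.44 east, -18.98 north. Direction back to start is (-14.44, 18.98): bearing = atan2(-14.44, 18.98) mod 360° = 322.73° ≈ 323°.

323°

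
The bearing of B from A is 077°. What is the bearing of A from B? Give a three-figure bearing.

Back-bearing = 077° + 180° = 257°.

257°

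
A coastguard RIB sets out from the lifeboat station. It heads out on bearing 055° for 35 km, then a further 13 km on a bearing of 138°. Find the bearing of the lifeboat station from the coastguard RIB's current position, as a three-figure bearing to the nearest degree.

Leg 1 (055°, 35 km): east 35 sin 55° = 28.67, north 35 cos 55° = 20.08
Leg 2 (138°, 13 km): east 13 sin 138° = 8.70, north 13 cos 138° = -9.66
Net displacement: 37.37 east, 10.41 north. Direction back to start is (-37.37, -10.41): bearing = atan2(-37.37, -10.41) mod 360° = 254.43° ≈ 254°.

254°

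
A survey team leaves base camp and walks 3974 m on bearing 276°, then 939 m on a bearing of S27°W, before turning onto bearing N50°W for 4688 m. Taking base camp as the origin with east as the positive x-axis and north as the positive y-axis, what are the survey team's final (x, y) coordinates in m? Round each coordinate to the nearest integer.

(-7970, 2592)

Leg 1 (276°, 3974 m): east 3974 sin 276° = -3952.23, north 3974 cos 276° = 415.40
Leg 2 (S27°W, 939 m): east 939 sin 207° = -426.30, north 939 cos 207° = -836.66
Leg 3 (N50°W, 4688 m): east 4688 sin 310° = -3591.22, north 4688 cos 310° = 3013.39
Summing: -7969.74 m east, 2592.13 m north → (-7970, 2592).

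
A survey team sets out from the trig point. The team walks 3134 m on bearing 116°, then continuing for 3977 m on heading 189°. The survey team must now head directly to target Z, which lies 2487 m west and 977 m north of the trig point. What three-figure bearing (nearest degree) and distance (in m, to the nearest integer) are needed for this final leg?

323°, 7832 m

Leg 1 (116°, 3134 m): east 3134 sin 116° = 2816.82, north 3134 cos 116° = -1373.86
Leg 2 (189°, 3977 m): east 3977 sin 189° = -622.14, north 3977 cos 189° = -3928.04
Current position: (2194.68, -5301.89). Target: (-2487, 977). Remaining: Δeast = -4681.68, Δnorth = 6278.89.
Bearing = atan2(-4681.68, 6278.89) mod 360° = 323.29°; distance = √((-4681.68)² + (6278.89)²) = 7832.153 m.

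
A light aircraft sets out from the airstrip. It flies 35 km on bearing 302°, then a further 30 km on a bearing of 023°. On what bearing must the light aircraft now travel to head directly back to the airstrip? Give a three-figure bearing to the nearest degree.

Leg 1 (302°, 35 km): east 35 sin 302° = -29.68, north 35 cos 302° = 18.55
Leg 2 (023°, 30 km): east 30 sin 23° = 11.72, north 30 cos 23° = 27.62
Net displacement: -17.96 east, 46.16 north. Direction back to start is (17.96, -46.16): bearing = atan2(17.96, -46.16) mod 360° = 158.74° ≈ 159°.

159°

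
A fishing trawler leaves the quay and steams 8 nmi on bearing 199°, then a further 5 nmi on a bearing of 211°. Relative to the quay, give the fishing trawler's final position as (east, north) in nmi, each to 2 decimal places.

Leg 1 (199°, 8 nmi): east 8 sin 199° = -2.60, north 8 cos 199° = -7.56
Leg 2 (211°, 5 nmi): east 5 sin 211° = -2.58, north 5 cos 211° = -4.29
Summing: -5.18 nmi east, -11.85 nmi north → (-5.18, -11.85).

(-5.18, -11.85)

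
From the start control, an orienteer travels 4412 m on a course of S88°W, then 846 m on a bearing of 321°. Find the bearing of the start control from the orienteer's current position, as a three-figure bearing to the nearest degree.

Leg 1 (S88°W, 4412 m): east 4412 sin 268° = -4409.31, north 4412 cos 268° = -153.98
Leg 2 (321°, 846 m): east 846 sin 321° = -532.41, north 846 cos 321° = 657.47
Net displacement: -4941.72 east, 503.49 north. Direction back to start is (4941.72, -503.49): bearing = atan2(4941.72, -503.49) mod 360° = 95.82° ≈ 096°.

096°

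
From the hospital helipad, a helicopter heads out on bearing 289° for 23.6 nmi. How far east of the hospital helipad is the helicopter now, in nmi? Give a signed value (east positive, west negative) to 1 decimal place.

Leg 1 (289°, 23.6 nmi): east 23.6 sin 289° = -22.31, north 23.6 cos 289° = 7.68
Net east component: -22.31 nmi.

-22.3 nmi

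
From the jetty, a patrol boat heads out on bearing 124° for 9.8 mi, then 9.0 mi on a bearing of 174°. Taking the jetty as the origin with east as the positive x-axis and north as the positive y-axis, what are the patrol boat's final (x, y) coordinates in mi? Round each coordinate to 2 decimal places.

(9.07, -14.43)

Leg 1 (124°, 9.8 mi): east 9.8 sin 124° = 8.12, north 9.8 cos 124° = -5.48
Leg 2 (174°, 9.0 mi): east 9.0 sin 174° = 0.94, north 9.0 cos 174° = -8.95
Summing: 9.07 mi east, -14.43 mi north → (9.07, -14.43).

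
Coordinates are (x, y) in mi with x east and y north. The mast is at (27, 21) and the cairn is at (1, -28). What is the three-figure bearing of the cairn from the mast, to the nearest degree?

Δeast = 1 − 27 = -26.00; Δnorth = -28 − 21 = -49.00.
Bearing = atan2(Δeast, Δnorth) mod 360° = 207.95° ≈ 208°.

208°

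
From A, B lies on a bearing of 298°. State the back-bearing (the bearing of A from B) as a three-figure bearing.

118°

Back-bearing = 298° − 180° = 118°.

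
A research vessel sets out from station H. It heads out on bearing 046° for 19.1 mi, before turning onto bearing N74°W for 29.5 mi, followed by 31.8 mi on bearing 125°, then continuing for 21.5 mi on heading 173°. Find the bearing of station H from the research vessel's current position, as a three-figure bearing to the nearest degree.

322°

Leg 1 (046°, 19.1 mi): east 19.1 sin 46° = 13.74, north 19.1 cos 46° = 13.27
Leg 2 (N74°W, 29.5 mi): east 29.5 sin 286° = -28.36, north 29.5 cos 286° = 8.13
Leg 3 (125°, 31.8 mi): east 31.8 sin 125° = 26.05, north 31.8 cos 125° = -18.24
Leg 4 (173°, 21.5 mi): east 21.5 sin 173° = 2.62, north 21.5 cos 173° = -21.34
Net displacement: 14.05 east, -18.18 north. Direction back to start is (-14.05, 18.18): bearing = atan2(-14.05, 18.18) mod 360° = 322.30° ≈ 322°.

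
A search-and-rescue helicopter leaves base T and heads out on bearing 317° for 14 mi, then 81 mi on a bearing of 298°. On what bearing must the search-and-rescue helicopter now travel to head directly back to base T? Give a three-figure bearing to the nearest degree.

Leg 1 (317°, 14 mi): east 14 sin 317° = -9.55, north 14 cos 317° = 10.24
Leg 2 (298°, 81 mi): east 81 sin 298° = -71.52, north 81 cos 298° = 38.03
Net displacement: -81.07 east, 48.27 north. Direction back to start is (81.07, -48.27): bearing = atan2(81.07, -48.27) mod 360° = 120.77° ≈ 121°.

121°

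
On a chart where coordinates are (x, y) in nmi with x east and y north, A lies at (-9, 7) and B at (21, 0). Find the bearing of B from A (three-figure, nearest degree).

Δeast = 21 − -9 = 30.00; Δnorth = 0 − 7 = -7.00.
Bearing = atan2(Δeast, Δnorth) mod 360° = 103.13° ≈ 103°.

103°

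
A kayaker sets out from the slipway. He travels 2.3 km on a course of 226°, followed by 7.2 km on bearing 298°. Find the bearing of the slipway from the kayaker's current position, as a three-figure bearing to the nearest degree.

103°

Leg 1 (226°, 2.3 km): east 2.3 sin 226° = -1.65, north 2.3 cos 226° = -1.60
Leg 2 (298°, 7.2 km): east 7.2 sin 298° = -6.36, north 7.2 cos 298° = 3.38
Net displacement: -8.01 east, 1.78 north. Direction back to start is (8.01, -1.78): bearing = atan2(8.01, -1.78) mod 360° = 102.54° ≈ 103°.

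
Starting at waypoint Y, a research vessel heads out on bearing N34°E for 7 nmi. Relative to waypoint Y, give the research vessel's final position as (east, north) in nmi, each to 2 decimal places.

Leg 1 (N34°E, 7 nmi): east 7 sin 34° = 3.91, north 7 cos 34° = 5.80
Summing: 3.91 nmi east, 5.80 nmi north → (3.91, 5.80).

(3.91, 5.80)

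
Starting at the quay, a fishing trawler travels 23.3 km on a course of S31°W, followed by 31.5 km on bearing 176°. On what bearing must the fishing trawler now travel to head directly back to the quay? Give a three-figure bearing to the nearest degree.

Leg 1 (S31°W, 23.3 km): east 23.3 sin 211° = -12.00, north 23.3 cos 211° = -19.97
Leg 2 (176°, 31.5 km): east 31.5 sin 176° = 2.20, north 31.5 cos 176° = -31.42
Net displacement: -9.80 east, -51.40 north. Direction back to start is (9.80, 51.40): bearing = atan2(9.80, 51.40) mod 360° = 10.80° ≈ 011°.

011°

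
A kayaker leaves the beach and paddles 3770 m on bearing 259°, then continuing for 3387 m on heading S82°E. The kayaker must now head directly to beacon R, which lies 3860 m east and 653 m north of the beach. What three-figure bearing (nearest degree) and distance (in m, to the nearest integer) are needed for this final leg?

066°, 4593 m

Leg 1 (259°, 3770 m): east 3770 sin 259° = -3700.73, north 3770 cos 259° = -719.35
Leg 2 (S82°E, 3387 m): east 3387 sin 98° = 3354.04, north 3387 cos 98° = -471.38
Current position: (-346.70, -1190.73). Target: (3860, 653). Remaining: Δeast = 4206.70, Δnorth = 1843.73.
Bearing = atan2(4206.70, 1843.73) mod 360° = 66.33°; distance = √((4206.70)² + (1843.73)²) = 4592.998 m.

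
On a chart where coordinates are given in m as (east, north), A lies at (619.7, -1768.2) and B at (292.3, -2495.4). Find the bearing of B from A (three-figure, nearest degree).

Δeast = 292.3 − 619.7 = -327.40; Δnorth = -2495.4 − -1768.2 = -727.20.
Bearing = atan2(Δeast, Δnorth) mod 360° = 204.24° ≈ 204°.

204°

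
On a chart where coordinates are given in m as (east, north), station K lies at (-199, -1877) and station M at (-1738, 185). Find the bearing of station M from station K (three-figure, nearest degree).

323°

Δeast = -1738 − -199 = -1539.00; Δnorth = 185 − -1877 = 2062.00.
Bearing = atan2(Δeast, Δnorth) mod 360° = 323.26° ≈ 323°.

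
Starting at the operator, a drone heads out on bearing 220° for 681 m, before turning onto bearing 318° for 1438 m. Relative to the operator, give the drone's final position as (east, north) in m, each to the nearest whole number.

Leg 1 (220°, 681 m): east 681 sin 220° = -437.74, north 681 cos 220° = -521.68
Leg 2 (318°, 1438 m): east 1438 sin 318° = -962.21, north 1438 cos 318° = 1068.64
Summing: -1399.95 m east, 546.97 m north → (-1400, 547).

(-1400, 547)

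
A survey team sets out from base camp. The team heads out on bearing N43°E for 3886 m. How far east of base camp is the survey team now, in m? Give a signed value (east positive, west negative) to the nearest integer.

Leg 1 (N43°E, 3886 m): east 3886 sin 43° = 2650.25, north 3886 cos 43° = 2842.04
Net east component: 2650.25 m.

2650 m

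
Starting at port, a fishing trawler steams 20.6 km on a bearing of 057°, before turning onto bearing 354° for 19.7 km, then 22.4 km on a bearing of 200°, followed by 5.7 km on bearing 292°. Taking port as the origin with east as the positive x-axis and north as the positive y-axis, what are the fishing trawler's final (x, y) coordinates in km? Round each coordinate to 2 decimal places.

(2.27, 11.90)

Leg 1 (057°, 20.6 km): east 20.6 sin 57° = 17.28, north 20.6 cos 57° = 11.22
Leg 2 (354°, 19.7 km): east 19.7 sin 354° = -2.06, north 19.7 cos 354° = 19.59
Leg 3 (200°, 22.4 km): east 22.4 sin 200° = -7.66, north 22.4 cos 200° = -21.05
Leg 4 (292°, 5.7 km): east 5.7 sin 292° = -5.28, north 5.7 cos 292° = 2.14
Summing: 2.27 km east, 11.90 km north → (2.27, 11.90).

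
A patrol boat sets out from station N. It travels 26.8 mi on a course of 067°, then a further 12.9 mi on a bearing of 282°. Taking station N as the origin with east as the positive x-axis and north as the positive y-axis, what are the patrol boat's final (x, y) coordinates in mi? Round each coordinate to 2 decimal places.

(12.05, 13.15)

Leg 1 (067°, 26.8 mi): east 26.8 sin 67° = 24.67, north 26.8 cos 67° = 10.47
Leg 2 (282°, 12.9 mi): east 12.9 sin 282° = -12.62, north 12.9 cos 282° = 2.68
Summing: 12.05 mi east, 13.15 mi north → (12.05, 13.15).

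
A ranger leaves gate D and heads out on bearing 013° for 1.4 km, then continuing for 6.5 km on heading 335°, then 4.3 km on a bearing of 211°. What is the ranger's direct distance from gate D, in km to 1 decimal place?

5.9 km

Leg 1 (013°, 1.4 km): east 1.4 sin 13° = 0.31, north 1.4 cos 13° = 1.36
Leg 2 (335°, 6.5 km): east 6.5 sin 335° = -2.75, north 6.5 cos 335° = 5.89
Leg 3 (211°, 4.3 km): east 4.3 sin 211° = -2.21, north 4.3 cos 211° = -3.69
Net: -4.65 east, 3.57 north. Distance = √((-4.65)² + (3.57)²) = 5.859 km.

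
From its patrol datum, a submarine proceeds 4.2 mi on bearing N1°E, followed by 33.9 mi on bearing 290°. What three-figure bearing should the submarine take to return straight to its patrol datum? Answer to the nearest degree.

Leg 1 (N1°E, 4.2 mi): east 4.2 sin 1° = 0.07, north 4.2 cos 1° = 4.20
Leg 2 (290°, 33.9 mi): east 33.9 sin 290° = -31.86, north 33.9 cos 290° = 11.59
Net displacement: -31.78 east, 15.79 north. Direction back to start is (31.78, -15.79): bearing = atan2(31.78, -15.79) mod 360° = 116.42° ≈ 116°.

116°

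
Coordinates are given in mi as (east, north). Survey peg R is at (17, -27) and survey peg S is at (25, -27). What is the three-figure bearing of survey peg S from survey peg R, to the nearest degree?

Δeast = 25 − 17 = 8.00; Δnorth = -27 − -27 = 0.00.
Bearing = atan2(Δeast, Δnorth) mod 360° = 90.00° ≈ 090°.

090°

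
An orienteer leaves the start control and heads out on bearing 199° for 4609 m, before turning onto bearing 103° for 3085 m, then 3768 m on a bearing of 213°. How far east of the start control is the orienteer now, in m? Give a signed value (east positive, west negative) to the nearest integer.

-547 m

Leg 1 (199°, 4609 m): east 4609 sin 199° = -1500.54, north 4609 cos 199° = -4357.90
Leg 2 (103°, 3085 m): east 3085 sin 103° = 3005.93, north 3085 cos 103° = -693.97
Leg 3 (213°, 3768 m): east 3768 sin 213° = -2052.20, north 3768 cos 213° = -3160.11
Net east component: -546.81 m.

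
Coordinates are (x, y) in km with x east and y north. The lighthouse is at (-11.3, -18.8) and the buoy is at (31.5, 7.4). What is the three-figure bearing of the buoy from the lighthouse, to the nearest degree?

Δeast = 31.5 − -11.3 = 42.80; Δnorth = 7.4 − -18.8 = 26.20.
Bearing = atan2(Δeast, Δnorth) mod 360° = 58.53° ≈ 059°.

059°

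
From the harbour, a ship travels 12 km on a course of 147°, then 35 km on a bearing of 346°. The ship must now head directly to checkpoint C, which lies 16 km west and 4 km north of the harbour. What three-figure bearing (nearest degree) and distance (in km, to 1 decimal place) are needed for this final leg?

Leg 1 (147°, 12 km): east 12 sin 147° = 6.54, north 12 cos 147° = -10.06
Leg 2 (346°, 35 km): east 35 sin 346° = -8.47, north 35 cos 346° = 33.96
Current position: (-1.93, 23.90). Target: (-16, 4). Remaining: Δeast = -14.07, Δnorth = -19.90.
Bearing = atan2(-14.07, -19.90) mod 360° = 215.26°; distance = √((-14.07)² + (-19.90)²) = 24.368 km.

215°, 24.4 km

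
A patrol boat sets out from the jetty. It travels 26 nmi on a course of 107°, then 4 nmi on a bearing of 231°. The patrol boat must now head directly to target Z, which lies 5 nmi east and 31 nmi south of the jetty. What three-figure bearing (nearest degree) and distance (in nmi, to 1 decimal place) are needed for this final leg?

219°, 26.8 nmi

Leg 1 (107°, 26 nmi): east 26 sin 107° = 24.86, north 26 cos 107° = -7.60
Leg 2 (231°, 4 nmi): east 4 sin 231° = -3.11, north 4 cos 231° = -2.52
Current position: (21.76, -10.12). Target: (5, -31). Remaining: Δeast = -16.76, Δnorth = -20.88.
Bearing = atan2(-16.76, -20.88) mod 360° = 218.74°; distance = √((-16.76)² + (-20.88)²) = 26.772 nmi.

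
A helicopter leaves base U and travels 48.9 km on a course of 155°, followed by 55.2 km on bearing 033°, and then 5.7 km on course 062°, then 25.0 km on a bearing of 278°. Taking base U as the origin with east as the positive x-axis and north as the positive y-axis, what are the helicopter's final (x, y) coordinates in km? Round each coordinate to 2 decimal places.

Leg 1 (155°, 48.9 km): east 48.9 sin 155° = 20.67, north 48.9 cos 155° = -44.32
Leg 2 (033°, 55.2 km): east 55.2 sin 33° = 30.06, north 55.2 cos 33° = 46.29
Leg 3 (062°, 5.7 km): east 5.7 sin 62° = 5.03, north 5.7 cos 62° = 2.68
Leg 4 (278°, 25.0 km): east 25.0 sin 278° = -24.76, north 25.0 cos 278° = 3.48
Summing: 31.01 km east, 8.13 km north → (31.01, 8.13).

(31.01, 8.13)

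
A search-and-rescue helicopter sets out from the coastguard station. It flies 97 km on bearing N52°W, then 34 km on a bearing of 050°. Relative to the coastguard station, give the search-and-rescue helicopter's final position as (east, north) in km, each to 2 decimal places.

Leg 1 (N52°W, 97 km): east 97 sin 308° = -76.44, north 97 cos 308° = 59.72
Leg 2 (050°, 34 km): east 34 sin 50° = 26.05, north 34 cos 50° = 21.85
Summing: -50.39 km east, 81.57 km north → (-50.39, 81.57).

(-50.39, 81.57)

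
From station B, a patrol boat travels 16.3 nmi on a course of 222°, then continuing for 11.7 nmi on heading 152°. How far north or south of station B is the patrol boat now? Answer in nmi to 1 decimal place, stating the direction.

22.4 nmi south

Leg 1 (222°, 16.3 nmi): east 16.3 sin 222° = -10.91, north 16.3 cos 222° = -12.11
Leg 2 (152°, 11.7 nmi): east 11.7 sin 152° = 5.49, north 11.7 cos 152° = -10.33
Net north component: -22.44 nmi.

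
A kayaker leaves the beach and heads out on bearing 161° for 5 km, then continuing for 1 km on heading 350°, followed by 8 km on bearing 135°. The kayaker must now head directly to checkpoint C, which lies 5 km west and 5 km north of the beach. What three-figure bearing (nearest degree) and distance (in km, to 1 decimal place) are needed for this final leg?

320°, 18.8 km

Leg 1 (161°, 5 km): east 5 sin 161° = 1.63, north 5 cos 161° = -4.73
Leg 2 (350°, 1 km): east 1 sin 350° = -0.17, north 1 cos 350° = 0.98
Leg 3 (135°, 8 km): east 8 sin 135° = 5.66, north 8 cos 135° = -5.66
Current position: (7.11, -9.40). Target: (-5, 5). Remaining: Δeast = -12.11, Δnorth = 14.40.
Bearing = atan2(-12.11, 14.40) mod 360° = 319.93°; distance = √((-12.11)² + (14.40)²) = 18.816 km.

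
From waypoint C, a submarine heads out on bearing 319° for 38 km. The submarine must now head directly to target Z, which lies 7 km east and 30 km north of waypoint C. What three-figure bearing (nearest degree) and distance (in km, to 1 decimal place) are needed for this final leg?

088°, 32.0 km

Leg 1 (319°, 38 km): east 38 sin 319° = -24.93, north 38 cos 319° = 28.68
Current position: (-24.93, 28.68). Target: (7, 30). Remaining: Δeast = 31.93, Δnorth = 1.32.
Bearing = atan2(31.93, 1.32) mod 360° = 87.63°; distance = √((31.93)² + (1.32)²) = 31.958 km.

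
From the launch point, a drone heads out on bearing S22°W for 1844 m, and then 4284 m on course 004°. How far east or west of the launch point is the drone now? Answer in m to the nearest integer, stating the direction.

392 m west

Leg 1 (S22°W, 1844 m): east 1844 sin 202° = -690.77, north 1844 cos 202° = -1709.73
Leg 2 (004°, 4284 m): east 4284 sin 4° = 298.84, north 4284 cos 4° = 4273.56
Net east component: -391.94 m.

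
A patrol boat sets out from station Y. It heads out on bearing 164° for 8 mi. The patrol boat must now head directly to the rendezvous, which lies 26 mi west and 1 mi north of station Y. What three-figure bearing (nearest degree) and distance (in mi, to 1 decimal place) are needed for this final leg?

287°, 29.5 mi

Leg 1 (164°, 8 mi): east 8 sin 164° = 2.21, north 8 cos 164° = -7.69
Current position: (2.21, -7.69). Target: (-26, 1). Remaining: Δeast = -28.21, Δnorth = 8.69.
Bearing = atan2(-28.21, 8.69) mod 360° = 287.12°; distance = √((-28.21)² + (8.69)²) = 29.513 mi.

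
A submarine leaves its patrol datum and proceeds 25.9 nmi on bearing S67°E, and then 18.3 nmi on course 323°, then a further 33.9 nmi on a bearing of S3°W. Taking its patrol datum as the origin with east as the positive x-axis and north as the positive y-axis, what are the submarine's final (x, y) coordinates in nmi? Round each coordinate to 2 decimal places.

Leg 1 (S67°E, 25.9 nmi): east 25.9 sin 113° = 23.84, north 25.9 cos 113° = -10.12
Leg 2 (323°, 18.3 nmi): east 18.3 sin 323° = -11.01, north 18.3 cos 323° = 14.62
Leg 3 (S3°W, 33.9 nmi): east 33.9 sin 183° = -1.77, north 33.9 cos 183° = -33.85
Summing: 11.05 nmi east, -29.36 nmi north → (11.05, -29.36).

(11.05, -29.36)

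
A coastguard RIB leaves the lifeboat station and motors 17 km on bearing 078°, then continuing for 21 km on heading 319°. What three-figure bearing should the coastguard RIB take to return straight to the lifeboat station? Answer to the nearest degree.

Leg 1 (078°, 17 km): east 17 sin 78° = 16.63, north 17 cos 78° = 3.53
Leg 2 (319°, 21 km): east 21 sin 319° = -13.78, north 21 cos 319° = 15.85
Net displacement: 2.85 east, 19.38 north. Direction back to start is (-2.85, -19.38): bearing = atan2(-2.85, -19.38) mod 360° = 188.37° ≈ 188°.

188°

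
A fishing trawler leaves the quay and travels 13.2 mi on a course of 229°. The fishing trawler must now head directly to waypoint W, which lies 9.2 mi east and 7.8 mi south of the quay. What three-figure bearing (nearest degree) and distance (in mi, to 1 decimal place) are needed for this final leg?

087°, 19.2 mi

Leg 1 (229°, 13.2 mi): east 13.2 sin 229° = -9.96, north 13.2 cos 229° = -8.66
Current position: (-9.96, -8.66). Target: (9.2, -7.8). Remaining: Δeast = 19.16, Δnorth = 0.86.
Bearing = atan2(19.16, 0.86) mod 360° = 87.43°; distance = √((19.16)² + (0.86)²) = 19.181 mi.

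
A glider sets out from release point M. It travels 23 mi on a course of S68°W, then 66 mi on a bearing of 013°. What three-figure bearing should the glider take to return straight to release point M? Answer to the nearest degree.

173°

Leg 1 (S68°W, 23 mi): east 23 sin 248° = -21.33, north 23 cos 248° = -8.62
Leg 2 (013°, 66 mi): east 66 sin 13° = 14.85, north 66 cos 13° = 64.31
Net displacement: -6.48 east, 55.69 north. Direction back to start is (6.48, -55.69): bearing = atan2(6.48, -55.69) mod 360° = 173.36° ≈ 173°.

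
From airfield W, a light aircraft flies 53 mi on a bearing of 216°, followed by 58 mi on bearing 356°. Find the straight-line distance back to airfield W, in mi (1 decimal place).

Leg 1 (216°, 53 mi): east 53 sin 216° = -31.15, north 53 cos 216° = -42.88
Leg 2 (356°, 58 mi): east 58 sin 356° = -4.05, north 58 cos 356° = 57.86
Net: -35.20 east, 14.98 north. Distance = √((-35.20)² + (14.98)²) = 38.254 mi.

38.3 mi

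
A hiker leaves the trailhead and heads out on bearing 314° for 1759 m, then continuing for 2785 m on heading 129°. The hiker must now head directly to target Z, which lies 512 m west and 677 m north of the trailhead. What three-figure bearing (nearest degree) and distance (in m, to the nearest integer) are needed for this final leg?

311°, 1857 m

Leg 1 (314°, 1759 m): east 1759 sin 314° = -1265.32, north 1759 cos 314° = 1221.90
Leg 2 (129°, 2785 m): east 2785 sin 129° = 2164.35, north 2785 cos 129° = -1752.66
Current position: (899.03, -530.75). Target: (-512, 677). Remaining: Δeast = -1411.03, Δnorth = 1207.75.
Bearing = atan2(-1411.03, 1207.75) mod 360° = 310.56°; distance = √((-1411.03)² + (1207.75)²) = 1857.332 m.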